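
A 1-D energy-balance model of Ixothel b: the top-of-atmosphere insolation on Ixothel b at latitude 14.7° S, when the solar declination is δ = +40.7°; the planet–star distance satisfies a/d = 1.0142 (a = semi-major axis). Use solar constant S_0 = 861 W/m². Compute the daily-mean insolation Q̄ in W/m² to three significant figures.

Q̄ ≈ 139 W/m²

cos h₀ = −tan(-14.7°) tan(+40.700°) = 0.2257, h₀ = 1.3432 rad.
Bracket: h₀ sin ϕ sin δ + cos ϕ cos δ sin h₀ = 1.3432×-0.25376×0.65210 + 0.96727×0.75813×0.97421 = -0.222269 + 0.714404 = 0.492135.
Inverse-square distance factor (a/d)² = 1.0142² = 1.028602.
Q̄ = (S_0/π) × 1.028602 × [bracket] = (861/π) × 1.028602 × 0.492135 = 138.7 W/m².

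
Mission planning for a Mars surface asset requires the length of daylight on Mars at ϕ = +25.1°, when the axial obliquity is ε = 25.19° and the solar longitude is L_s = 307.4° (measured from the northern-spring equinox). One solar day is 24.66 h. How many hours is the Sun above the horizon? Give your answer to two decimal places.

Solar declination: sin δ = sin ε · sin L_s = sin 25.19° × sin 307.4° = -0.33812, so δ = -19.762°.
cos h₀ = −tan ϕ · tan δ = −tan(+25.1°) × tan(-19.762°) = 0.1683, so h₀ = 1.4017 rad = 80.31°.
Daylight = 2h₀/(2π) × 24.66 h = (1.4017/π) × 24.66 = 11.00 h.

11.00 h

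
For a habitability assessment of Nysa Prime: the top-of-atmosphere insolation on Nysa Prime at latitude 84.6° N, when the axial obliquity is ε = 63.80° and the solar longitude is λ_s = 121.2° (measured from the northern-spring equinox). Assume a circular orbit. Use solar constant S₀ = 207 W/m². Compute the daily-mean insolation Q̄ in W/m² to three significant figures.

Solar declination: sin δ = sin ε · sin λ_s = sin 63.80° × sin 121.2° = 0.76748, so δ = +50.128°.
cos H₀ = −tan(+84.6°) tan(+50.128°) = -12.6650 ≤ −1 ⇒ polar day, H₀ = π.
Bracket: H₀ sin φ sin δ + cos φ cos δ sin H₀ = 3.1416×0.99556×0.76748 + 0.09411×0.64107×0.00000 = 2.400410 + 0.000000 = 2.400410.
Q̄ = (S₀/π) × [bracket] = (207/π) × 2.400410 = 158.2 W/m².

Q̄ ≈ 158 W/m²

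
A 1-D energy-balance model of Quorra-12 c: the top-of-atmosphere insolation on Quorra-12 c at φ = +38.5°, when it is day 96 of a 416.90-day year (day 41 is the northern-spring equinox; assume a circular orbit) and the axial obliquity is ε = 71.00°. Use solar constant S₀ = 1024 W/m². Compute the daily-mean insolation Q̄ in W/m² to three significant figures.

Q̄ ≈ 463 W/m²

Solar longitude: λ_s = 360° × (96 − 41)/416.90 = 47.493°.
sin δ = sin 71.00° × sin 47.493° = 0.69704, so δ = +44.190°.
cos H₀ = −tan(+38.5°) tan(+44.190°) = -0.7732, H₀ = 2.4547 rad.
Bracket: H₀ sin φ sin δ + cos φ cos δ sin H₀ = 2.4547×0.62251×0.69704 + 0.78261×0.71704×0.63410 = 1.065130 + 0.355833 = 1.420963.
Q̄ = (S₀/π) × [bracket] = (1024/π) × 1.420963 = 463.2 W/m².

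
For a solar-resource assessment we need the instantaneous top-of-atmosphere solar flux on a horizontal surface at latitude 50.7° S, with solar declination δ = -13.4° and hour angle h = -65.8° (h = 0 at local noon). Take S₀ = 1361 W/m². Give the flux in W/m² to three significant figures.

588 W/m²

cos θ_z = sin φ sin δ + cos φ cos δ cos h = 0.179336 + 0.252569 = 0.431905.
Flux = S₀ · cos θ_z = 1361 × 0.431905 = 587.8 W/m².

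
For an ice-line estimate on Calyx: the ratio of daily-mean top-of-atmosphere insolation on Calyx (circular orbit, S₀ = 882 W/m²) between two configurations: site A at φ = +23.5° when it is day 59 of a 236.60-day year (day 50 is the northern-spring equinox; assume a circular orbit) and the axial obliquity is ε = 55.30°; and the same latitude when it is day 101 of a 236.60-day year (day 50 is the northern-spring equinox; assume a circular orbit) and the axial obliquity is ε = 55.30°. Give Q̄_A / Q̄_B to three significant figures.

Q̄_A / Q̄_B ≈ 0.894

— Configuration A (φ=+23.5°):
Solar longitude: λ_s = 360° × (59 − 50)/236.60 = 13.694°.
sin δ = sin 55.30° × sin 13.694° = 0.19463, so δ = +11.223°.
cos H₀ = −tan(+23.5°) tan(+11.223°) = -0.0863, H₀ = 1.6572 rad.
Bracket: H₀ sin φ sin δ + cos φ cos δ sin H₀ = 1.6572×0.39875×0.19463 + 0.91706×0.98088×0.99627 = 0.128613 + 0.896171 = 1.024784.
Q̄ = (S₀/π) × [bracket] = (882/π) × 1.024784 = 287.71 W/m².
— Configuration B (φ=+23.5°):
Solar longitude: λ_s = 360° × (101 − 50)/236.60 = 77.599°.
sin δ = sin 55.30° × sin 77.599° = 0.80296, so δ = +53.414°.
cos H₀ = −tan(+23.5°) tan(+53.414°) = -0.5858, H₀ = 2.1966 rad.
Bracket: H₀ sin φ sin δ + cos φ cos δ sin H₀ = 2.1966×0.39875×0.80296 + 0.91706×0.59603×0.81047 = 0.703308 + 0.442999 = 1.146307.
Q̄ = (S₀/π) × [bracket] = (882/π) × 1.146307 = 321.82 W/m².
Ratio Q̄_A / Q̄_B = 287.71 / 321.82 = 0.8940.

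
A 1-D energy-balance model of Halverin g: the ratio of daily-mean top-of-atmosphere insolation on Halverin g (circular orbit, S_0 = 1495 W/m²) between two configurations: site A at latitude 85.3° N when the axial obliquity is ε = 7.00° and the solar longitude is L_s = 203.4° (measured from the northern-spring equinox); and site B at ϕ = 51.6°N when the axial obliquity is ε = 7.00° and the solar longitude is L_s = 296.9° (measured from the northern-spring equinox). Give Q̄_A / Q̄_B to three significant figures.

— Configuration A (ϕ=+85.3°):
Solar declination: sin δ = sin ε · sin L_s = sin 7.00° × sin 203.4° = -0.04840, so δ = -2.774°.
cos h₀ = −tan(+85.3°) tan(-2.774°) = 0.5894, h₀ = 0.9405 rad.
Bracket: h₀ sin ϕ sin δ + cos ϕ cos δ sin h₀ = 0.9405×0.99664×-0.04840 + 0.08194×0.99883×0.80785 = -0.045367 + 0.066118 = 0.020751.
Q̄ = (S_0/π) × [bracket] = (1495/π) × 0.020751 = 9.8748 W/m².
— Configuration B (ϕ=+51.6°):
Solar declination: sin δ = sin ε · sin L_s = sin 7.00° × sin 296.9° = -0.10868, so δ = -6.239°.
cos h₀ = −tan(+51.6°) tan(-6.239°) = 0.1379, h₀ = 1.4324 rad.
Bracket: h₀ sin ϕ sin δ + cos ϕ cos δ sin h₀ = 1.4324×0.78369×-0.10868 + 0.62115×0.99408×0.99044 = -0.122000 + 0.611570 = 0.489570.
Q̄ = (S_0/π) × [bracket] = (1495/π) × 0.489570 = 232.97 W/m².
Ratio Q̄_A / Q̄_B = 9.8748 / 232.97 = 0.04239.

Q̄_A / Q̄_B ≈ 0.0424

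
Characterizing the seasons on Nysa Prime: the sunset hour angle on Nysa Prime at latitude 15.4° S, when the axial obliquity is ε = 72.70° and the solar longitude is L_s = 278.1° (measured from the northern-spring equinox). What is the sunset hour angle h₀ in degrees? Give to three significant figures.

h₀ = 143°

Solar declination: sin δ = sin ε · sin L_s = sin 72.70° × sin 278.1° = -0.94524, so δ = -70.950°.
cos h₀ = −tan ϕ · tan δ = −tan(-15.4°) × tan(-70.950°) = -0.7977, so h₀ = 2.4943 rad = 142.91°.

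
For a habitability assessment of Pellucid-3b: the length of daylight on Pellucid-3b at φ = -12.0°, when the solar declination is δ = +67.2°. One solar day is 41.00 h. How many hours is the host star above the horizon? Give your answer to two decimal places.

cos H₀ = −tan φ · tan δ = −tan(-12.0°) × tan(+67.200°) = 0.5057, so H₀ = 1.0407 rad = 59.63°.
Daylight = 2H₀/(2π) × 41.00 h = (1.0407/π) × 41.00 = 13.58 h.

13.58 h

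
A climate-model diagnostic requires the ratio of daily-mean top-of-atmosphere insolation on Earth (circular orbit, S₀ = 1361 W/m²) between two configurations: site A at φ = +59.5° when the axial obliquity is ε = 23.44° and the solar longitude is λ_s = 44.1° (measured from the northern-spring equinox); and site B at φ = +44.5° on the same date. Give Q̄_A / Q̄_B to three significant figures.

Q̄_A / Q̄_B ≈ 0.906

— Configuration A (φ=+59.5°):
Solar declination: sin δ = sin ε · sin λ_s = sin 23.44° × sin 44.1° = 0.27683, so δ = +16.071°.
cos H₀ = −tan(+59.5°) tan(+16.071°) = -0.4891, H₀ = 2.0818 rad.
Bracket: H₀ sin φ sin δ + cos φ cos δ sin H₀ = 2.0818×0.86163×0.27683 + 0.50754×0.96092×0.87224 = 0.496561 + 0.425396 = 0.921957.
Q̄ = (S₀/π) × [bracket] = (1361/π) × 0.921957 = 399.41 W/m².
— Configuration B (φ=+44.5°):
cos H₀ = −tan(+44.5°) tan(+16.071°) = -0.2831, H₀ = 1.8578 rad.
Bracket: H₀ sin φ sin δ + cos φ cos δ sin H₀ = 1.8578×0.70091×0.27683 + 0.71325×0.96092×0.95909 = 0.360474 + 0.657337 = 1.017811.
Q̄ = (S₀/π) × [bracket] = (1361/π) × 1.017811 = 440.94 W/m².
Ratio Q̄_A / Q̄_B = 399.41 / 440.94 = 0.9058.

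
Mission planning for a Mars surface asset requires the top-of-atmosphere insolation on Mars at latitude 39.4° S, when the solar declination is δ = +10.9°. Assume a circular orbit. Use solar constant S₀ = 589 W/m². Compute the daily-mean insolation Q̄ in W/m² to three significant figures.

cos H₀ = −tan(-39.4°) tan(+10.900°) = 0.1582, H₀ = 1.4120 rad.
Bracket: H₀ sin φ sin δ + cos φ cos δ sin H₀ = 1.4120×-0.63473×0.18910 + 0.77273×0.98196×0.98741 = -0.169479 + 0.749237 = 0.579758.
Q̄ = (S₀/π) × [bracket] = (589/π) × 0.579758 = 108.7 W/m².

Q̄ ≈ 109 W/m²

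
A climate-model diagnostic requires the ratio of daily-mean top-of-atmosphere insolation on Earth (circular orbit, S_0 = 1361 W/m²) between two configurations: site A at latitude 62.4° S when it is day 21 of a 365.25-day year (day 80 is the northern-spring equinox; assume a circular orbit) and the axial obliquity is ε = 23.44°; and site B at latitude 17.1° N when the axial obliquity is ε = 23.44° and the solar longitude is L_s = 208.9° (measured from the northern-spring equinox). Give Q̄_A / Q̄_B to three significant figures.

— Configuration A (ϕ=-62.4°):
Solar longitude: L_s = 360° × (21 − 80)/365.25 = -58.152°, i.e. -58.152° + 360° = 301.848°.
sin δ = sin 23.44° × sin 301.848° = -0.33790, so δ = -19.749°.
cos h₀ = −tan(-62.4°) tan(-19.749°) = -0.6867, h₀ = 2.3278 rad.
Bracket: h₀ sin ϕ sin δ + cos ϕ cos δ sin h₀ = 2.3278×-0.88620×-0.33790 + 0.46330×0.94118×0.72690 = 0.697053 + 0.316964 = 1.014017.
Q̄ = (S_0/π) × [bracket] = (1361/π) × 1.014017 = 439.29 W/m².
— Configuration B (ϕ=+17.1°):
Solar declination: sin δ = sin ε · sin L_s = sin 23.44° × sin 208.9° = -0.19224, so δ = -11.084°.
cos h₀ = −tan(+17.1°) tan(-11.084°) = 0.0603, h₀ = 1.5105 rad.
Bracket: h₀ sin ϕ sin δ + cos ϕ cos δ sin h₀ = 1.5105×0.29404×-0.19224 + 0.95579×0.98135×0.99818 = -0.085383 + 0.936257 = 0.850874.
Q̄ = (S_0/π) × [bracket] = (1361/π) × 0.850874 = 368.62 W/m².
Ratio Q̄_A / Q̄_B = 439.29 / 368.62 = 1.192.

Q̄_A / Q̄_B ≈ 1.19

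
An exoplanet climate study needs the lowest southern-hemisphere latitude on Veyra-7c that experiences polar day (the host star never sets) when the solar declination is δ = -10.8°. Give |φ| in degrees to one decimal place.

|φ| = 79.2°

Polar day requires cos H₀ = −tan φ tan δ ≤ −1, i.e. tan φ tan δ ≥ 1.
The boundary is |tan φ| · |tan δ| = 1, so |φ| = 90° − |δ| = 90° − 10.8° = 79.2° in the southern hemisphere.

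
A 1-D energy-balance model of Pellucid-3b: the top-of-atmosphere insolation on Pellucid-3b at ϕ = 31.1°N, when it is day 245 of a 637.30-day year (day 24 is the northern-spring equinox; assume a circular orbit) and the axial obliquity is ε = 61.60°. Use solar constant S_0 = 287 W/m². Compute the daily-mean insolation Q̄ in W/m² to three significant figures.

Q̄ ≈ 119 W/m²

Solar longitude: L_s = 360° × (245 − 24)/637.30 = 124.839°.
sin δ = sin 61.60° × sin 124.839° = 0.72198, so δ = +46.218°.
cos h₀ = −tan(+31.1°) tan(+46.218°) = -0.6295, h₀ = 2.2516 rad.
Bracket: h₀ sin ϕ sin δ + cos ϕ cos δ sin h₀ = 2.2516×0.51653×0.72198 + 0.85627×0.69191×0.77704 = 0.839676 + 0.460366 = 1.300042.
Q̄ = (S_0/π) × [bracket] = (287/π) × 1.300042 = 118.8 W/m².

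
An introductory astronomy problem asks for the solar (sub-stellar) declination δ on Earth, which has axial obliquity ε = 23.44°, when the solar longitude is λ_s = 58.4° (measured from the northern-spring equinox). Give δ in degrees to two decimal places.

δ = +19.80°

sin δ = sin ε · sin λ_s = sin 23.44° × sin 58.4° = 0.338807.
δ = arcsin(0.338807) = +19.80°.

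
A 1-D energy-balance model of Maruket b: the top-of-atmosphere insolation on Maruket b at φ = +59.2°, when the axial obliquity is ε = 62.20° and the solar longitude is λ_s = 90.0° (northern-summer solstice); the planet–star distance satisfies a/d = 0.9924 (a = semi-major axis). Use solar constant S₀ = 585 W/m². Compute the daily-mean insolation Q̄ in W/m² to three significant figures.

Q̄ ≈ 438 W/m²

Solar declination: sin δ = sin ε · sin λ_s = sin 62.20° × sin 90.0° = 0.88458, so δ = +62.200°.
cos H₀ = −tan(+59.2°) tan(+62.200°) = -3.1817 ≤ −1 ⇒ polar day, H₀ = π.
Bracket: H₀ sin φ sin δ + cos φ cos δ sin H₀ = 3.1416×0.85896×0.88458 + 0.51204×0.46639×0.00000 = 2.387047 + 0.000000 = 2.387047.
Inverse-square distance factor (a/d)² = 0.9924² = 0.984858.
Q̄ = (S₀/π) × 0.984858 × [bracket] = (585/π) × 0.984858 × 2.387047 = 437.8 W/m².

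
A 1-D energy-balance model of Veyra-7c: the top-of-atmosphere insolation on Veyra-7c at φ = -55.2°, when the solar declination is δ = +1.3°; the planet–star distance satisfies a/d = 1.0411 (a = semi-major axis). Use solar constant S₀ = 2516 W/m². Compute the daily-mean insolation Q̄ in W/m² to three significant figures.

cos H₀ = −tan(-55.2°) tan(+1.300°) = 0.0327, H₀ = 1.5381 rad.
Bracket: H₀ sin φ sin δ + cos φ cos δ sin H₀ = 1.5381×-0.82115×0.02269 + 0.57071×0.99974×0.99947 = -0.028658 + 0.570259 = 0.541601.
Inverse-square distance factor (a/d)² = 1.0411² = 1.083889.
Q̄ = (S₀/π) × 1.083889 × [bracket] = (2516/π) × 1.083889 × 0.541601 = 470.1 W/m².

Q̄ ≈ 470 W/m²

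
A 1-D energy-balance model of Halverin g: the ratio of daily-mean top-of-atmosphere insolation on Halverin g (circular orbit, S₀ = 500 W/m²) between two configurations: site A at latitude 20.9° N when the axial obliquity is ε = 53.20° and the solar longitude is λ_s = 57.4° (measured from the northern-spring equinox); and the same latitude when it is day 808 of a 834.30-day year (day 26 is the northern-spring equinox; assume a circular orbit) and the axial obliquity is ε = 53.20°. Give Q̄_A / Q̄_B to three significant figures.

— Configuration A (φ=+20.9°):
Solar declination: sin δ = sin ε · sin λ_s = sin 53.20° × sin 57.4° = 0.67458, so δ = +42.421°.
cos H₀ = −tan(+20.9°) tan(+42.421°) = -0.3490, H₀ = 1.9272 rad.
Bracket: H₀ sin φ sin δ + cos φ cos δ sin H₀ = 1.9272×0.35674×0.67458 + 0.93420×0.73820×0.93714 = 0.463780 + 0.646277 = 1.110057.
Q̄ = (S₀/π) × [bracket] = (500/π) × 1.110057 = 176.67 W/m².
— Configuration B (φ=+20.9°):
Solar longitude: λ_s = 360° × (808 − 26)/834.30 = 337.433°.
sin δ = sin 53.20° × sin 337.433° = -0.30730, so δ = -17.896°.
cos H₀ = −tan(+20.9°) tan(-17.896°) = 0.1233, H₀ = 1.4472 rad.
Bracket: H₀ sin φ sin δ + cos φ cos δ sin H₀ = 1.4472×0.35674×-0.30730 + 0.93420×0.95161×0.99237 = -0.158651 + 0.882211 = 0.723560.
Q̄ = (S₀/π) × [bracket] = (500/π) × 0.723560 = 115.16 W/m².
Ratio Q̄_A / Q̄_B = 176.67 / 115.16 = 1.534.

Q̄_A / Q̄_B ≈ 1.53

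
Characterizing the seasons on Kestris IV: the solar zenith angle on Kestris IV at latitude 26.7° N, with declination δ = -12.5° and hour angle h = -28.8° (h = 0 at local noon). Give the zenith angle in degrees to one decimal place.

cos θ_z = sin φ sin δ + cos φ cos δ cos h = -0.097250 + 0.764310 = 0.667060.
θ_z = arccos(0.667060) = 48.2°.

θ_z = 48.2°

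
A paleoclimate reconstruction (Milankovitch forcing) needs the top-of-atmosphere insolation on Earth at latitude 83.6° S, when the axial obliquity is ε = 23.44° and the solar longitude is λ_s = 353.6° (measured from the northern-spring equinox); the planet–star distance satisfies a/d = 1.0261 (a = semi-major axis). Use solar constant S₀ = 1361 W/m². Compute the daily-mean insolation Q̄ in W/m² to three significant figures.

Solar declination: sin δ = sin ε · sin λ_s = sin 23.44° × sin 353.6° = -0.04434, so δ = -2.541°.
cos H₀ = −tan(-83.6°) tan(-2.541°) = -0.3957, H₀ = 1.9776 rad.
Bracket: H₀ sin φ sin δ + cos φ cos δ sin H₀ = 1.9776×-0.99377×-0.04434 + 0.11147×0.99902×0.91838 = 0.087140 + 0.102271 = 0.189411.
Inverse-square distance factor (a/d)² = 1.0261² = 1.052881.
Q̄ = (S₀/π) × 1.052881 × [bracket] = (1361/π) × 1.052881 × 0.189411 = 86.40 W/m².

Q̄ ≈ 86.4 W/m²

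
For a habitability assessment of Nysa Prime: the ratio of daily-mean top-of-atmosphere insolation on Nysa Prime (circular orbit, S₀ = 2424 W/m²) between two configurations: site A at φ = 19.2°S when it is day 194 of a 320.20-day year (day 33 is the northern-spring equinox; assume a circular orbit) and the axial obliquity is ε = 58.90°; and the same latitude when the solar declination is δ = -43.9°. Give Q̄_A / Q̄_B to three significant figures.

— Configuration A (φ=-19.2°):
Solar longitude: λ_s = 360° × (194 − 33)/320.20 = 181.012°.
sin δ = sin 58.90° × sin 181.012° = -0.01512, so δ = -0.866°.
cos H₀ = −tan(-19.2°) tan(-0.866°) = -0.0053, H₀ = 1.5761 rad.
Bracket: H₀ sin φ sin δ + cos φ cos δ sin H₀ = 1.5761×-0.32887×-0.01512 + 0.94438×0.99989×0.99999 = 0.007837 + 0.944267 = 0.952104.
Q̄ = (S₀/π) × [bracket] = (2424/π) × 0.952104 = 734.63 W/m².
— Configuration B (φ=-19.2°):
cos H₀ = −tan(-19.2°) tan(-43.900°) = -0.3351, H₀ = 1.9125 rad.
Bracket: H₀ sin φ sin δ + cos φ cos δ sin H₀ = 1.9125×-0.32887×-0.69340 + 0.94438×0.72055×0.94218 = 0.436124 + 0.641128 = 1.077252.
Q̄ = (S₀/π) × [bracket] = (2424/π) × 1.077252 = 831.19 W/m².
Ratio Q̄_A / Q̄_B = 734.63 / 831.19 = 0.8838.

Q̄_A / Q̄_B ≈ 0.884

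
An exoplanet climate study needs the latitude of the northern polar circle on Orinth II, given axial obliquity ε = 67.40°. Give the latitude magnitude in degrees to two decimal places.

The polar circle is the lowest latitude that experiences at least one full rotation of continuous daylight at the northern-summer solstice; it lies at |φ| = 90° − ε = 90° − 67.40° = 22.60°.

22.60°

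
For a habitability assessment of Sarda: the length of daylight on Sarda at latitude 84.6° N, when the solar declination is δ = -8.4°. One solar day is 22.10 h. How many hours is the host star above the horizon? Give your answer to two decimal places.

0.00 h

cos h₀ = −tan ϕ · tan δ = 1.5622 ≥ 1, so the host star never rises (polar night) and h₀ = 0.
Daylight = 2h₀/(2π) × 22.10 h = (0.0000/π) × 22.10 = 0.00 h.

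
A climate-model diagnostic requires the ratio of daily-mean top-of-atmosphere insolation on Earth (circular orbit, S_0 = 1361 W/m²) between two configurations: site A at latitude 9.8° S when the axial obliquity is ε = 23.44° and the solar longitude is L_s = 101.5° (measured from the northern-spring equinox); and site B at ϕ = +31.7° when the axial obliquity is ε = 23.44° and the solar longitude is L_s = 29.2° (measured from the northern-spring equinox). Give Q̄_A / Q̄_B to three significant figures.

Q̄_A / Q̄_B ≈ 0.805

— Configuration A (ϕ=-9.8°):
Solar declination: sin δ = sin ε · sin L_s = sin 23.44° × sin 101.5° = 0.38980, so δ = +22.942°.
cos h₀ = −tan(-9.8°) tan(+22.942°) = 0.0731, h₀ = 1.4976 rad.
Bracket: h₀ sin ϕ sin δ + cos ϕ cos δ sin h₀ = 1.4976×-0.17021×0.38980 + 0.98541×0.92090×0.99732 = -0.099363 + 0.905032 = 0.805669.
Q̄ = (S_0/π) × [bracket] = (1361/π) × 0.805669 = 349.03 W/m².
— Configuration B (ϕ=+31.7°):
Solar declination: sin δ = sin ε · sin L_s = sin 23.44° × sin 29.2° = 0.19406, so δ = +11.190°.
cos h₀ = −tan(+31.7°) tan(+11.190°) = -0.1222, h₀ = 1.6933 rad.
Bracket: h₀ sin ϕ sin δ + cos ϕ cos δ sin h₀ = 1.6933×0.52547×0.19406 + 0.85081×0.98099×0.99251 = 0.172670 + 0.828385 = 1.001055.
Q̄ = (S_0/π) × [bracket] = (1361/π) × 1.001055 = 433.68 W/m².
Ratio Q̄_A / Q̄_B = 349.03 / 433.68 = 0.8048.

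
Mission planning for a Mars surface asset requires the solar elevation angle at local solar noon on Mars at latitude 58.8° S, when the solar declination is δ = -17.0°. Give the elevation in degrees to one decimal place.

At local noon the hour angle is zero, so the zenith angle equals |φ − δ| = |-58.8° − (-17.000°)| = 41.800°.
Elevation = 90° − 41.800° = 48.2°.

48.2°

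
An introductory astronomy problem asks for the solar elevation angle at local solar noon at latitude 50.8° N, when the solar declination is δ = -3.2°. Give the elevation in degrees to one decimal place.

At local noon the hour angle is zero, so the zenith angle equals |ϕ − δ| = |+50.8° − (-3.200°)| = 54.000°.
Elevation = 90° − 54.000° = 36.0°.

36.0°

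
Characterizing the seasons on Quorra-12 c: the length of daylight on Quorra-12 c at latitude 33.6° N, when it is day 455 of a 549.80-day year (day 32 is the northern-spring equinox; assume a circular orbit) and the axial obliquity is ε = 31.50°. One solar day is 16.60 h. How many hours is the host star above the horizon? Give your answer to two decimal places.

Solar longitude: L_s = 360° × (455 − 32)/549.80 = 276.973°.
sin δ = sin 31.50° × sin 276.973° = -0.51863, so δ = -31.241°.
cos h₀ = −tan ϕ · tan δ = −tan(+33.6°) × tan(-31.241°) = 0.4030, so h₀ = 1.1560 rad = 66.23°.
Daylight = 2h₀/(2π) × 16.60 h = (1.1560/π) × 16.60 = 6.11 h.

6.11 h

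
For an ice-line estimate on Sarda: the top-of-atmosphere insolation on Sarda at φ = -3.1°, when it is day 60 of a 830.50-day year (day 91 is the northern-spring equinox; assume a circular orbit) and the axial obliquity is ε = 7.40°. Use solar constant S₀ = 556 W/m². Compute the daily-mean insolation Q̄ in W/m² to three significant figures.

Q̄ ≈ 177 W/m²

Solar longitude: λ_s = 360° × (60 − 91)/830.50 = -13.438°, i.e. -13.438° + 360° = 346.562°.
sin δ = sin 7.40° × sin 346.562° = -0.02993, so δ = -1.715°.
cos H₀ = −tan(-3.1°) tan(-1.715°) = -0.0016, H₀ = 1.5724 rad.
Bracket: H₀ sin φ sin δ + cos φ cos δ sin H₀ = 1.5724×-0.05408×-0.02993 + 0.99854×0.99955×1.00000 = 0.002545 + 0.998091 = 1.000636.
Q̄ = (S₀/π) × [bracket] = (556/π) × 1.000636 = 177.1 W/m².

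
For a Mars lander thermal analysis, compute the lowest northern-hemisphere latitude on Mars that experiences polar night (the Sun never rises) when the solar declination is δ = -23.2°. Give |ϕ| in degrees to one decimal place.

Polar night requires cos h₀ = −tan ϕ tan δ ≥ 1, i.e. tan ϕ tan δ ≤ −1.
The boundary is |tan ϕ| · |tan δ| = 1, so |ϕ| = 90° − |δ| = 90° − 23.2° = 66.8° in the northern hemisphere.

|ϕ| = 66.8°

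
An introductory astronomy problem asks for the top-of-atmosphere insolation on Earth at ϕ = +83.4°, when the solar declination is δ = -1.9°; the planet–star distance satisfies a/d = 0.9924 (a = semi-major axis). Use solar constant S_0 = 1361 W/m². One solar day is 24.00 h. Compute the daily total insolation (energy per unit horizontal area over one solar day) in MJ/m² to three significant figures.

2.50 MJ/m²

cos h₀ = −tan(+83.4°) tan(-1.900°) = 0.2867, h₀ = 1.2800 rad.
Bracket: h₀ sin ϕ sin δ + cos ϕ cos δ sin h₀ = 1.2800×0.99337×-0.03316 + 0.11494×0.99945×0.95802 = -0.042163 + 0.110054 = 0.067891.
Inverse-square distance factor (a/d)² = 0.9924² = 0.984858.
Q̄ = (S_0/π) × 0.984858 × [bracket] = (1361/π) × 0.984858 × 0.067891 = 28.966 W/m².
Daily total = Q̄ × 24.00 h × 3600 s/h = 28.966 × 24.00 × 3600 / 10⁶ = 2.503 MJ/m².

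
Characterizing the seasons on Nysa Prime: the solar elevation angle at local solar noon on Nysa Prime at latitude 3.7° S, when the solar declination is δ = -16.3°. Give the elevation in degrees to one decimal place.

At local noon the hour angle is zero, so the zenith angle equals |φ − δ| = |-3.7° − (-16.300°)| = 12.600°.
Elevation = 90° − 12.600° = 77.4°.

77.4°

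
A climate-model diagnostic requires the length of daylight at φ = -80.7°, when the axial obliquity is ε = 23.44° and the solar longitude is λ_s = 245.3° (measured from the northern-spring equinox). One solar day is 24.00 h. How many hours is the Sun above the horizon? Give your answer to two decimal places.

Solar declination: sin δ = sin ε · sin λ_s = sin 23.44° × sin 245.3° = -0.36139, so δ = -21.186°.
Sunrise equation: cos H₀ = −tan φ · tan δ = -2.3669 ≤ −1, so the Sun never sets (polar day) and H₀ = π.
Daylight = 2H₀/(2π) × 24.00 h = (3.1416/π) × 24.00 = 24.00 h.

24.00 h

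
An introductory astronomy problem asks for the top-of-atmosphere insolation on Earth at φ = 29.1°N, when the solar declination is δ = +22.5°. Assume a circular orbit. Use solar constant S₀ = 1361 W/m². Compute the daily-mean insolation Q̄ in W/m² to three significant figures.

cos H₀ = −tan(+29.1°) tan(+22.500°) = -0.2305, H₀ = 1.8034 rad.
Bracket: H₀ sin φ sin δ + cos φ cos δ sin H₀ = 1.8034×0.48634×0.38268 + 0.87377×0.92388×0.97306 = 0.335635 + 0.785511 = 1.121146.
Q̄ = (S₀/π) × [bracket] = (1361/π) × 1.121146 = 485.7 W/m².

Q̄ ≈ 486 W/m²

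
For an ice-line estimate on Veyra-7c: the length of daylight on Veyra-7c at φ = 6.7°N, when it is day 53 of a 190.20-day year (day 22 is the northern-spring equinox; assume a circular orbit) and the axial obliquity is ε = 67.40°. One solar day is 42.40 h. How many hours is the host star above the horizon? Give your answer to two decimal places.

Solar longitude: λ_s = 360° × (53 − 22)/190.20 = 58.675°.
sin δ = sin 67.40° × sin 58.675° = 0.78864, so δ = +52.058°.
cos H₀ = −tan φ · tan δ = −tan(+6.7°) × tan(+52.058°) = -0.1507, so H₀ = 1.7220 rad = 98.67°.
Daylight = 2H₀/(2π) × 42.40 h = (1.7220/π) × 42.40 = 23.24 h.

23.24 h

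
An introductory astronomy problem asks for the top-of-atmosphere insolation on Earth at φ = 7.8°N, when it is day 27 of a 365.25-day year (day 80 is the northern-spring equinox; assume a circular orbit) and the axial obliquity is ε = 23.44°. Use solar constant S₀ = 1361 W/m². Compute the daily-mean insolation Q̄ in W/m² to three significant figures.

Solar longitude: λ_s = 360° × (27 − 80)/365.25 = -52.238°, i.e. -52.238° + 360° = 307.762°.
sin δ = sin 23.44° × sin 307.762° = -0.31448, so δ = -18.329°.
cos H₀ = −tan(+7.8°) tan(-18.329°) = 0.0454, H₀ = 1.5254 rad.
Bracket: H₀ sin φ sin δ + cos φ cos δ sin H₀ = 1.5254×0.13572×-0.31448 + 0.99075×0.94927×0.99897 = -0.065106 + 0.939521 = 0.874415.
Q̄ = (S₀/π) × [bracket] = (1361/π) × 0.874415 = 378.8 W/m².

Q̄ ≈ 379 W/m²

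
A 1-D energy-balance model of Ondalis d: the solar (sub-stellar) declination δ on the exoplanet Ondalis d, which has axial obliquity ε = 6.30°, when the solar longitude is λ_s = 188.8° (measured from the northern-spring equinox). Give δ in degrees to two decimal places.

sin δ = sin ε · sin λ_s = sin 6.30° × sin 188.8° = -0.016788.
δ = arcsin(-0.016788) = -0.96°.

δ = -0.96°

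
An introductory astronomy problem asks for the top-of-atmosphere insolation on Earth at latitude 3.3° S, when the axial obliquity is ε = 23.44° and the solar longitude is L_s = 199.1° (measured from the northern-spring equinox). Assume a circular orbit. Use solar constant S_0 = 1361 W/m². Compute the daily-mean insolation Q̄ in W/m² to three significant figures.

Q̄ ≈ 434 W/m²

Solar declination: sin δ = sin ε · sin L_s = sin 23.44° × sin 199.1° = -0.13016, so δ = -7.479°.
cos h₀ = −tan(-3.3°) tan(-7.479°) = -0.0076, h₀ = 1.5784 rad.
Bracket: h₀ sin ϕ sin δ + cos ϕ cos δ sin h₀ = 1.5784×-0.05756×-0.13016 + 0.99834×0.99149×0.99997 = 0.011825 + 0.989814 = 1.001639.
Q̄ = (S_0/π) × [bracket] = (1361/π) × 1.001639 = 433.9 W/m².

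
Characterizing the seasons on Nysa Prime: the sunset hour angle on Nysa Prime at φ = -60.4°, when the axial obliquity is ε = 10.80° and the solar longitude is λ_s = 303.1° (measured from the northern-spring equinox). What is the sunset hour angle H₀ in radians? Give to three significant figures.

Solar declination: sin δ = sin ε · sin λ_s = sin 10.80° × sin 303.1° = -0.15697, so δ = -9.031°.
cos H₀ = −tan φ · tan δ = −tan(-60.4°) × tan(-9.031°) = -0.2798, so H₀ = 1.8544 rad = 106.25°.

H₀ = 1.85 rad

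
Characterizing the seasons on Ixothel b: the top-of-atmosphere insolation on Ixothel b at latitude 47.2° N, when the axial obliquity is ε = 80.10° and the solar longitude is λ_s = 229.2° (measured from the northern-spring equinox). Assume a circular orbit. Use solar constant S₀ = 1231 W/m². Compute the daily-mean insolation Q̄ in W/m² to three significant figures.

Solar declination: sin δ = sin ε · sin λ_s = sin 80.10° × sin 229.2° = -0.74572, so δ = -48.221°.
cos H₀ = −tan(+47.2°) tan(-48.221°) = 1.2087 ≥ 1 ⇒ polar night, H₀ = 0 and Q̄ = 0.

Q̄ ≈ 0.00 W/m²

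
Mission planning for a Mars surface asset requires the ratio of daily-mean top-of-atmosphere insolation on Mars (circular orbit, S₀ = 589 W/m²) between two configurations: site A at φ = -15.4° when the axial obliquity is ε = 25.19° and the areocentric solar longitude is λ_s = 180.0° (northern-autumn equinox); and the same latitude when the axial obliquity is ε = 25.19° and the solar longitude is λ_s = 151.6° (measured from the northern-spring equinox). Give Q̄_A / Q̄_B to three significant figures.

— Configuration A (φ=-15.4°):
sin δ = sin 25.19° × sin 180.0° = 0.00000, so δ = +0.000°.
cos H₀ = −tan(-15.4°) tan(+0.000°) = 0.0000, H₀ = 1.5708 rad.
Bracket: H₀ sin φ sin δ + cos φ cos δ sin H₀ = 1.5708×-0.26556×0.00000 + 0.96410×1.00000×1.00000 = -0.000000 + 0.964100 = 0.964100.
Q̄ = (S₀/π) × [bracket] = (589/π) × 0.964100 = 180.75 W/m².
— Configuration B (φ=-15.4°):
Solar declination: sin δ = sin ε · sin λ_s = sin 25.19° × sin 151.6° = 0.20244, so δ = +11.679°.
cos H₀ = −tan(-15.4°) tan(+11.679°) = 0.0569, H₀ = 1.5138 rad.
Bracket: H₀ sin φ sin δ + cos φ cos δ sin H₀ = 1.5138×-0.26556×0.20244 + 0.96410×0.97930×0.99838 = -0.081382 + 0.942614 = 0.861232.
Q̄ = (S₀/π) × [bracket] = (589/π) × 0.861232 = 161.47 W/m².
Ratio Q̄_A / Q̄_B = 180.75 / 161.47 = 1.119.

Q̄_A / Q̄_B ≈ 1.12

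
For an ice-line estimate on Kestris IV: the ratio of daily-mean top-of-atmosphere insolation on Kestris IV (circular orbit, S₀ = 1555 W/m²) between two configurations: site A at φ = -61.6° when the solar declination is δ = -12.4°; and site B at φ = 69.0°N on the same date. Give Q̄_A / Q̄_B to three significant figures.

Q̄_A / Q̄_B ≈ 8.49

— Configuration A (φ=-61.6°):
cos H₀ = −tan(-61.6°) tan(-12.400°) = -0.4066, H₀ = 1.9896 rad.
Bracket: H₀ sin φ sin δ + cos φ cos δ sin H₀ = 1.9896×-0.87965×-0.21474 + 0.47562×0.97667×0.91359 = 0.375828 + 0.424384 = 0.800212.
Q̄ = (S₀/π) × [bracket] = (1555/π) × 0.800212 = 396.08 W/m².
— Configuration B (φ=+69.0°):
cos H₀ = −tan(+69.0°) tan(-12.400°) = 0.5728, H₀ = 0.9609 rad.
Bracket: H₀ sin φ sin δ + cos φ cos δ sin H₀ = 0.9609×0.93358×-0.21474 + 0.35837×0.97667×0.81972 = -0.192638 + 0.286910 = 0.094272.
Q̄ = (S₀/π) × [bracket] = (1555/π) × 0.094272 = 46.662 W/m².
Ratio Q̄_A / Q̄_B = 396.08 / 46.662 = 8.488.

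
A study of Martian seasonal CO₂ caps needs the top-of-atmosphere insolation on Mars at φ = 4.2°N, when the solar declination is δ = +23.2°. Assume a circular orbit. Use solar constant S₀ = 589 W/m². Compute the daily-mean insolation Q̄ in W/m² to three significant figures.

cos H₀ = −tan(+4.2°) tan(+23.200°) = -0.0315, H₀ = 1.6023 rad.
Bracket: H₀ sin φ sin δ + cos φ cos δ sin H₀ = 1.6023×0.07324×0.39394 + 0.99731×0.91914×0.99950 = 0.046230 + 0.916209 = 0.962439.
Q̄ = (S₀/π) × [bracket] = (589/π) × 0.962439 = 180.4 W/m².

Q̄ ≈ 180 W/m²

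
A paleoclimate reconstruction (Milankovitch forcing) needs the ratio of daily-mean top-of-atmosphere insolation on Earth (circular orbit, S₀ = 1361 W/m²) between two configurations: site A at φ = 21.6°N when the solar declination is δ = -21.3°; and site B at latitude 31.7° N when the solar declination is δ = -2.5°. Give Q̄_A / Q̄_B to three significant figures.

Q̄_A / Q̄_B ≈ 0.819

— Configuration A (φ=+21.6°):
cos H₀ = −tan(+21.6°) tan(-21.300°) = 0.1544, H₀ = 1.4158 rad.
Bracket: H₀ sin φ sin δ + cos φ cos δ sin H₀ = 1.4158×0.36812×-0.36325 + 0.92978×0.93169×0.98801 = -0.189320 + 0.855880 = 0.666560.
Q̄ = (S₀/π) × [bracket] = (1361/π) × 0.666560 = 288.77 W/m².
— Configuration B (φ=+31.7°):
cos H₀ = −tan(+31.7°) tan(-2.500°) = 0.0270, H₀ = 1.5438 rad.
Bracket: H₀ sin φ sin δ + cos φ cos δ sin H₀ = 1.5438×0.52547×-0.04362 + 0.85081×0.99905×0.99964 = -0.035385 + 0.849696 = 0.814311.
Q̄ = (S₀/π) × [bracket] = (1361/π) × 0.814311 = 352.78 W/m².
Ratio Q̄_A / Q̄_B = 288.77 / 352.78 = 0.8186.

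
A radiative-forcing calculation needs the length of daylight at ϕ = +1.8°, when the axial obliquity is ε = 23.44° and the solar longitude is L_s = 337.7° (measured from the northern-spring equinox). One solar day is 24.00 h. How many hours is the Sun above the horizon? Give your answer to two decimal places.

Solar declination: sin δ = sin ε · sin L_s = sin 23.44° × sin 337.7° = -0.15094, so δ = -8.682°.
cos h₀ = −tan ϕ · tan δ = −tan(+1.8°) × tan(-8.682°) = 0.0048, so h₀ = 1.5660 rad = 89.73°.
Daylight = 2h₀/(2π) × 24.00 h = (1.5660/π) × 24.00 = 11.96 h.

11.96 h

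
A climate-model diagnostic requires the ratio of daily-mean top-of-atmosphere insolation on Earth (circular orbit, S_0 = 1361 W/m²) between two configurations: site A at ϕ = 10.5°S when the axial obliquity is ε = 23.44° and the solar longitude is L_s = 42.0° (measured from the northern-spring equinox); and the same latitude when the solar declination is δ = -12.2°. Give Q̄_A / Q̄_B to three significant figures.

— Configuration A (ϕ=-10.5°):
Solar declination: sin δ = sin ε · sin L_s = sin 23.44° × sin 42.0° = 0.26617, so δ = +15.437°.
cos h₀ = −tan(-10.5°) tan(+15.437°) = 0.0512, h₀ = 1.5196 rad.
Bracket: h₀ sin ϕ sin δ + cos ϕ cos δ sin h₀ = 1.5196×-0.18224×0.26617 + 0.98325×0.96393×0.99869 = -0.073711 + 0.946543 = 0.872832.
Q̄ = (S_0/π) × [bracket] = (1361/π) × 0.872832 = 378.13 W/m².
— Configuration B (ϕ=-10.5°):
cos h₀ = −tan(-10.5°) tan(-12.200°) = -0.0401, h₀ = 1.6109 rad.
Bracket: h₀ sin ϕ sin δ + cos ϕ cos δ sin h₀ = 1.6109×-0.18224×-0.21132 + 0.98325×0.97742×0.99920 = 0.062037 + 0.960279 = 1.022316.
Q̄ = (S_0/π) × [bracket] = (1361/π) × 1.022316 = 442.89 W/m².
Ratio Q̄_A / Q̄_B = 378.13 / 442.89 = 0.8538.

Q̄_A / Q̄_B ≈ 0.854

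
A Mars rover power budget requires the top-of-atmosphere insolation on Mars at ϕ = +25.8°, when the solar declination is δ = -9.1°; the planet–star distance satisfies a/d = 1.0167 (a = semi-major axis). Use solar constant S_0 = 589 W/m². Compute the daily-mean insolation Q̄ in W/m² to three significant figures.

cos h₀ = −tan(+25.8°) tan(-9.100°) = 0.0774, h₀ = 1.4933 rad.
Bracket: h₀ sin ϕ sin δ + cos ϕ cos δ sin h₀ = 1.4933×0.43523×-0.15816 + 0.90032×0.98741×0.99700 = -0.102793 + 0.886318 = 0.783525.
Inverse-square distance factor (a/d)² = 1.0167² = 1.033679.
Q̄ = (S_0/π) × 1.033679 × [bracket] = (589/π) × 1.033679 × 0.783525 = 151.8 W/m².

Q̄ ≈ 152 W/m²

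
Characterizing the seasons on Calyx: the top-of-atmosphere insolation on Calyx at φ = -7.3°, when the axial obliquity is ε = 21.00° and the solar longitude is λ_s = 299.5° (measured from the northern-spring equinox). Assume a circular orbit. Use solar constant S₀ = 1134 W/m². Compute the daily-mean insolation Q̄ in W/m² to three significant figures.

Solar declination: sin δ = sin ε · sin λ_s = sin 21.00° × sin 299.5° = -0.31191, so δ = -18.174°.
cos H₀ = −tan(-7.3°) tan(-18.174°) = -0.0421, H₀ = 1.6129 rad.
Bracket: H₀ sin φ sin δ + cos φ cos δ sin H₀ = 1.6129×-0.12706×-0.31191 + 0.99189×0.95011×0.99912 = 0.063921 + 0.941575 = 1.005496.
Q̄ = (S₀/π) × [bracket] = (1134/π) × 1.005496 = 362.9 W/m².

Q̄ ≈ 363 W/m²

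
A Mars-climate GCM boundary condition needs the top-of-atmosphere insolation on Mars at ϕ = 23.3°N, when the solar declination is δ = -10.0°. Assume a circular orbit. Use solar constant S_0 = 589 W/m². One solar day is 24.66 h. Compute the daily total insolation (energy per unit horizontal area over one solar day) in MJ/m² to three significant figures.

cos h₀ = −tan(+23.3°) tan(-10.000°) = 0.0759, h₀ = 1.4948 rad.
Bracket: h₀ sin ϕ sin δ + cos ϕ cos δ sin h₀ = 1.4948×0.39555×-0.17365 + 0.91845×0.98481×0.99711 = -0.102674 + 0.901885 = 0.799211.
Q̄ = (S_0/π) × [bracket] = (589/π) × 0.799211 = 149.84 W/m².
Daily total = Q̄ × 24.66 h × 3600 s/h = 149.84 × 24.66 × 3600 / 10⁶ = 13.30 MJ/m².

13.3 MJ/m²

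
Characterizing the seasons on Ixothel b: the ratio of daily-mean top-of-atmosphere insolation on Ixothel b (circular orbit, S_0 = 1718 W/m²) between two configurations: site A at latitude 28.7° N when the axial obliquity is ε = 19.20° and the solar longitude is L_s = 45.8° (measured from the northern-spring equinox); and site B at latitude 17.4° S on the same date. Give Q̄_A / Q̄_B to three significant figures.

Q̄_A / Q̄_B ≈ 1.27

— Configuration A (ϕ=+28.7°):
Solar declination: sin δ = sin ε · sin L_s = sin 19.20° × sin 45.8° = 0.23577, so δ = +13.637°.
cos h₀ = −tan(+28.7°) tan(+13.637°) = -0.1328, h₀ = 1.7040 rad.
Bracket: h₀ sin ϕ sin δ + cos ϕ cos δ sin h₀ = 1.7040×0.48022×0.23577 + 0.87715×0.97181×0.99114 = 0.192929 + 0.844871 = 1.037800.
Q̄ = (S_0/π) × [bracket] = (1718/π) × 1.037800 = 567.53 W/m².
— Configuration B (ϕ=-17.4°):
cos h₀ = −tan(-17.4°) tan(+13.637°) = 0.0760, h₀ = 1.4947 rad.
Bracket: h₀ sin ϕ sin δ + cos ϕ cos δ sin h₀ = 1.4947×-0.29904×0.23577 + 0.95424×0.97181×0.99711 = -0.105383 + 0.924660 = 0.819277.
Q̄ = (S_0/π) × [bracket] = (1718/π) × 0.819277 = 448.03 W/m².
Ratio Q̄_A / Q̄_B = 567.53 / 448.03 = 1.267.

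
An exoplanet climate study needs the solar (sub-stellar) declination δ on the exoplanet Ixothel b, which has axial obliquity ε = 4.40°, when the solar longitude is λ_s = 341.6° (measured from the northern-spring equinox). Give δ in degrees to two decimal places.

δ = -1.39°

sin δ = sin ε · sin λ_s = sin 4.40° × sin 341.6° = -0.024216.
δ = arcsin(-0.024216) = -1.39°.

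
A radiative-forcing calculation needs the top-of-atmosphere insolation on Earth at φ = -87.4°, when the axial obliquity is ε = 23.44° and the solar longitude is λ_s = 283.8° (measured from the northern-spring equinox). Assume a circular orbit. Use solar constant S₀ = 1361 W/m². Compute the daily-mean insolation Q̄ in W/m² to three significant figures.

Q̄ ≈ 525 W/m²

Solar declination: sin δ = sin ε · sin λ_s = sin 23.44° × sin 283.8° = -0.38631, so δ = -22.725°.
cos H₀ = −tan(-87.4°) tan(-22.725°) = -9.2231 ≤ −1 ⇒ polar day, H₀ = π.
Bracket: H₀ sin φ sin δ + cos φ cos δ sin H₀ = 3.1416×-0.99897×-0.38631 + 0.04536×0.92237×0.00000 = 1.212381 + 0.000000 = 1.212381.
Q̄ = (S₀/π) × [bracket] = (1361/π) × 1.212381 = 525.2 W/m².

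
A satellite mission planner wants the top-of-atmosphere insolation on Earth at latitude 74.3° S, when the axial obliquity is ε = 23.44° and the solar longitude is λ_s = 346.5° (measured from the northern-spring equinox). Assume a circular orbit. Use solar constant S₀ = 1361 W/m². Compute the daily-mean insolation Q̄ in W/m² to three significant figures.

Solar declination: sin δ = sin ε · sin λ_s = sin 23.44° × sin 346.5° = -0.09286, so δ = -5.328°.
cos H₀ = −tan(-74.3°) tan(-5.328°) = -0.3318, H₀ = 1.9090 rad.
Bracket: H₀ sin φ sin δ + cos φ cos δ sin H₀ = 1.9090×-0.96269×-0.09286 + 0.27060×0.99568×0.94335 = 0.170656 + 0.254168 = 0.424824.
Q̄ = (S₀/π) × [bracket] = (1361/π) × 0.424824 = 184.0 W/m².

Q̄ ≈ 184 W/m²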